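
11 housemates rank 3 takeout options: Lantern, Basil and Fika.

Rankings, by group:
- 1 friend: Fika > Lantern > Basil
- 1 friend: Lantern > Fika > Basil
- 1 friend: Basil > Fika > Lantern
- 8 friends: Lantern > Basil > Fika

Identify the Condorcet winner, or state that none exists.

Head-to-head results (11 friends):
Lantern–Basil: Lantern 10–1.
Lantern vs Fika: Lantern wins 9–2.
Basil vs Fika: Basil, 9–2.
Lantern defeats every rival head-to-head and is the Condorcet winner.

Lantern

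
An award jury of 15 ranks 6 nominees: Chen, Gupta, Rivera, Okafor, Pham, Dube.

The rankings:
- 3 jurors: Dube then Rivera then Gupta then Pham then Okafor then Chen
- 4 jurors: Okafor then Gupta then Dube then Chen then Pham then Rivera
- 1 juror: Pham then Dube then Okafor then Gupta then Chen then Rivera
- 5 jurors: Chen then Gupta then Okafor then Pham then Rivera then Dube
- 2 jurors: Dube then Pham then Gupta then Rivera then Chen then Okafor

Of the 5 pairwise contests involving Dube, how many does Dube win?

3

Dube against each rival (15 jurors):
Dube vs Chen: Dube is ranked higher on 3+4+1+2 = 10 ballots, Chen on 5. Dube wins 10–5.
Dube vs Gupta: 6 to 9, Gupta.
Dube vs Rivera: 3+4+1+2 = 10 for Dube, 5 for Rivera — Dube by 10–5.
Dube vs Okafor: Okafor wins 9–6.
Dube–Pham: Dube 9–6.
Dube beats Chen, Rivera, Pham; loses to Gupta, Okafor — 3 pairwise wins.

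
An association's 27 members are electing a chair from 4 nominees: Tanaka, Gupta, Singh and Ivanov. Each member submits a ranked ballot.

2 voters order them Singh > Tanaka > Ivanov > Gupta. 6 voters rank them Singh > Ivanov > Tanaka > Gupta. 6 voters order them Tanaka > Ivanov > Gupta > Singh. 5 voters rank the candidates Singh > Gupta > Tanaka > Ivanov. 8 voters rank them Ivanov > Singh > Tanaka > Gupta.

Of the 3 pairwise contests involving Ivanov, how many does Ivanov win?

Ivanov against each rival (27 voters):
Ivanov vs Tanaka: 6+8 = 14 for Ivanov, 13 for Tanaka — Ivanov by 14–13.
Ivanov vs Gupta: Ivanov preferred on 2+6+6+8 = 22 ballots; Ivanov wins 22–5.
Ivanov vs Singh: Ivanov, 14–13.
Ivanov beats Tanaka, Gupta, Singh — 3 pairwise wins.

3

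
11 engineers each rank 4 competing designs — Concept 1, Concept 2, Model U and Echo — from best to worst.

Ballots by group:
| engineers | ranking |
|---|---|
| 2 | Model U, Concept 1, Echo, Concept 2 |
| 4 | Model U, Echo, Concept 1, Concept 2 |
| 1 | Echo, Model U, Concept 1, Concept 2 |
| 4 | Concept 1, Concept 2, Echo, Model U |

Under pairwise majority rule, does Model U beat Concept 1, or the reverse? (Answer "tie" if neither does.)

Ballots ranking Model U above Concept 1: 2 + 4 + 1 = 7.
Ballots ranking Concept 1 above Model U: 11 − 7 = 4.
Model U wins the head-to-head 7–4.

Model U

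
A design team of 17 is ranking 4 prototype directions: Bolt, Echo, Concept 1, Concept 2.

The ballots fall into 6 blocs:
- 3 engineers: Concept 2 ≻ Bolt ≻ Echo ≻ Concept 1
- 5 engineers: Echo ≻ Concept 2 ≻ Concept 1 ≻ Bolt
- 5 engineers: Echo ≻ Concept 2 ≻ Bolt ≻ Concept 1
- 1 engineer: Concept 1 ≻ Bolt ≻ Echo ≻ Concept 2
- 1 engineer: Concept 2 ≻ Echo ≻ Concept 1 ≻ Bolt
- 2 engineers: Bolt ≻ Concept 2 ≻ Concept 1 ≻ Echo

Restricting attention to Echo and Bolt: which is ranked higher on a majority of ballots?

Ballots ranking Echo above Bolt: 5 + 5 + 1 = 11.
Ballots ranking Bolt above Echo: 17 − 11 = 6.
Echo wins the head-to-head 11–6.

Echo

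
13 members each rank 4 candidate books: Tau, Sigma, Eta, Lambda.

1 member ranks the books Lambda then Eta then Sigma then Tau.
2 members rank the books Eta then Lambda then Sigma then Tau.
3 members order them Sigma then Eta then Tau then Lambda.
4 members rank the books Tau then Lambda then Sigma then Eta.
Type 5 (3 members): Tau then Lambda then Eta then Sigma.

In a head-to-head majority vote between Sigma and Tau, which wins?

Ballots ranking Sigma above Tau: 1 + 2 + 3 = 6.
Ballots ranking Tau above Sigma: 13 − 6 = 7.
Tau wins the head-to-head 7–6.

Tau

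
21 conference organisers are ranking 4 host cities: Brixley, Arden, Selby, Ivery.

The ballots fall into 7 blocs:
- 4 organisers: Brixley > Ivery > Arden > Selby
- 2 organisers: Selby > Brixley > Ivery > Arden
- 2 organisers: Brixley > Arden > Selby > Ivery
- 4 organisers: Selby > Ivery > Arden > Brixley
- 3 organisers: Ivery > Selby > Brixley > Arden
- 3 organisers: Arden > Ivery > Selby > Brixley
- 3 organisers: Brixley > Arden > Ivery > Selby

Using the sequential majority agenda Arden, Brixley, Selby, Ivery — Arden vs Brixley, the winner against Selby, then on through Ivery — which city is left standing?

Round 1: Arden vs Brixley — 7–14, Brixley advances.
Round 2: Brixley vs Selby — 9–12, Selby advances.
Round 3: Selby vs Ivery — 8–13, Ivery advances.
Ivery survives the agenda.

Ivery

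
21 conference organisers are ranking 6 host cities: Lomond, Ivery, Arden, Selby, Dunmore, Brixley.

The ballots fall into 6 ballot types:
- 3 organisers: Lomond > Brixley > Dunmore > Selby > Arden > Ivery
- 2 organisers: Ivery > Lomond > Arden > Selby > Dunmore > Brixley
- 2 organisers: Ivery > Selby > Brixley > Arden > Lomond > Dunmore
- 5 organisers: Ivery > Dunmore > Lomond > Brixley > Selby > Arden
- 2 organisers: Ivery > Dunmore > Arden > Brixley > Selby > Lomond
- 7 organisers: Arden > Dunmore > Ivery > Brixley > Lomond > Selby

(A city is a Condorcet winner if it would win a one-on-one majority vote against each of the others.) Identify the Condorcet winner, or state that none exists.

Ivery

Check each pair by majority over 21 ballots:
Lomond vs Ivery: 3 for Lomond, 18 for Ivery — Ivery by 18–3.
Lomond vs Arden: Lomond preferred on 3+2+5 = 10 ballots; Arden wins 11–10.
Lomond vs Selby: Lomond is ranked higher on 3+2+5+7 = 17 ballots, Selby on 4. Lomond wins 17–4.
Lomond vs Dunmore: Lomond is ranked higher on 3+2+2 = 7 ballots, Dunmore on 14. Dunmore wins 14–7.
Lomond vs Brixley: 3+2+5 = 10 for Lomond, 11 for Brixley — Brixley by 11–10.
Ivery vs Arden: Ivery preferred on 2+2+5+2 = 11 ballots; Ivery wins 11–10.
Ivery vs Selby: Ivery preferred on 2+2+5+2+7 = 18 ballots; Ivery wins 18–3.
Ivery vs Dunmore: 11 to 10, Ivery.
Ivery vs Brixley: 2+2+5+2+7 = 18 for Ivery, 3 for Brixley — Ivery by 18–3.
Arden vs Selby: 2+2+7 = 11 for Arden, 10 for Selby — Arden by 11–10.
Arden vs Dunmore: 11 to 10, Arden.
Arden vs Brixley: Arden preferred on 2+2+7 = 11 ballots; Arden wins 11–10.
Selby vs Dunmore: Selby is ranked higher on 2+2 = 4 ballots, Dunmore on 17. Dunmore wins 17–4.
Selby vs Brixley: Selby preferred on 2+2 = 4 ballots; Brixley wins 17–4.
Dunmore vs Brixley: Dunmore preferred on 2+5+2+7 = 16 ballots; Dunmore wins 16–5.
Ivery beats each of Lomond, Arden, Selby, Dunmore, Brixley — Ivery is the Condorcet winner.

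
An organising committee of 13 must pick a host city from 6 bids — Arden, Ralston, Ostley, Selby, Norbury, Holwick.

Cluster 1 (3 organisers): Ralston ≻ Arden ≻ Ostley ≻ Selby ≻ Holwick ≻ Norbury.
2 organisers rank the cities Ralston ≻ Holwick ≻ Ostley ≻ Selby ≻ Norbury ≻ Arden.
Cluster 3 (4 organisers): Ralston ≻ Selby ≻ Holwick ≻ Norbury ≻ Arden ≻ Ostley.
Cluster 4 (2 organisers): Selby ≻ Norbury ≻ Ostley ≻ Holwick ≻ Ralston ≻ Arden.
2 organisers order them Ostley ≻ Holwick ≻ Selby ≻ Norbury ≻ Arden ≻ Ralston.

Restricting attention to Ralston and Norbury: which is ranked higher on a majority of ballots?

Ralston

Ballots ranking Ralston above Norbury: 3 + 2 + 4 = 9.
Ballots ranking Norbury above Ralston: 13 − 9 = 4.
Ralston wins the head-to-head 9–4.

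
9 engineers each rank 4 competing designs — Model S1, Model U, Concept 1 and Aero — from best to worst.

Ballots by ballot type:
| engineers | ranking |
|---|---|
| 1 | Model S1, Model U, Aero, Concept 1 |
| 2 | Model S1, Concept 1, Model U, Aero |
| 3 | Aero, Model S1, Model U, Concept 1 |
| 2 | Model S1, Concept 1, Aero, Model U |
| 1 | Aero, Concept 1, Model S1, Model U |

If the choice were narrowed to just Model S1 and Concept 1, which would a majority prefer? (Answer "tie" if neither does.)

Ballots ranking Model S1 above Concept 1: 1 + 2 + 3 + 2 = 8.
Ballots ranking Concept 1 above Model S1: 9 − 8 = 1.
Model S1 wins the head-to-head 8–1.

Model S1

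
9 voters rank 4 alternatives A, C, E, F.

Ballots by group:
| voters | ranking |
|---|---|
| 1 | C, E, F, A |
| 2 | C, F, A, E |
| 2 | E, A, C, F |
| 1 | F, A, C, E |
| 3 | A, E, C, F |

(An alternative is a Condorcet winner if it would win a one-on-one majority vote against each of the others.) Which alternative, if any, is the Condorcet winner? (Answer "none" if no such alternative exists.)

Pairwise majorities:
A–C: A 6–3.
A vs E: A, 6–3.
A vs F: A wins 5–4.
C–E: E 5–4.
C vs F: C wins 8–1.
E vs F: E wins 6–3.
A defeats every rival head-to-head and is the Condorcet winner.

A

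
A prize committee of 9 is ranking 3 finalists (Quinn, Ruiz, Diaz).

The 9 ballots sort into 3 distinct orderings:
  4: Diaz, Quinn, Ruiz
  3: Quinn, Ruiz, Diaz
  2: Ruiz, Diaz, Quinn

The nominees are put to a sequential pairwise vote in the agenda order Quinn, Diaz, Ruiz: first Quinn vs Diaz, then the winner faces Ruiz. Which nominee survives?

Round 1: Quinn vs Diaz — 3–6, Diaz advances.
Round 2: Diaz vs Ruiz — 4–5, Ruiz advances.
Ruiz survives the agenda.

Ruiz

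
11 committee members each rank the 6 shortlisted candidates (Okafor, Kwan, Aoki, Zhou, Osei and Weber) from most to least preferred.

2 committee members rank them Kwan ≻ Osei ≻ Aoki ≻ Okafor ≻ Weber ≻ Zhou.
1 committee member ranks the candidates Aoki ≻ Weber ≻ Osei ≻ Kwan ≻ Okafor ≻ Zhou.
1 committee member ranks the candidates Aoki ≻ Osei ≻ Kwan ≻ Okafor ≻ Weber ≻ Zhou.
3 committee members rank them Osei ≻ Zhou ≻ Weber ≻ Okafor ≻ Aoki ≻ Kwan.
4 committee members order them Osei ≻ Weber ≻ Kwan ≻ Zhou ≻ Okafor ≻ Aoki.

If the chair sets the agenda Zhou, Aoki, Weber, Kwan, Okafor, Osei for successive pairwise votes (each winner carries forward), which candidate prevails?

Osei

Round 1: Zhou vs Aoki — 7–4, Zhou advances.
Round 2: Zhou vs Weber — 3–8, Weber advances.
Round 3: Weber vs Kwan — 8–3, Weber advances.
Round 4: Weber vs Okafor — 8–3, Weber advances.
Round 5: Weber vs Osei — 1–10, Osei advances.
Osei survives the agenda.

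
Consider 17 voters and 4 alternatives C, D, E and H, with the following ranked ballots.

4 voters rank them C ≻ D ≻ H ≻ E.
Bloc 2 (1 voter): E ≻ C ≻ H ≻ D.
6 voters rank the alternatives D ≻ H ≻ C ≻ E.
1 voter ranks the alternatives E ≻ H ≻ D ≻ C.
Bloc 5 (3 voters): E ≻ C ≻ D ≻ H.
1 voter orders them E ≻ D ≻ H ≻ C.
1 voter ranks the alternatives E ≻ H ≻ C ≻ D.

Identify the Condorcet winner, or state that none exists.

Head-to-head results (17 voters):
C vs D: 4+1+3+1 = 9 for C, 8 for D — C by 9–8.
C vs E: C preferred on 4+6 = 10 ballots; C wins 10–7.
C vs H: C preferred on 4+1+3 = 8 ballots; H wins 9–8.
D vs E: D is ranked higher on 4+6 = 10 ballots, E on 7. D wins 10–7.
D vs H: 14 to 3, D.
E vs H: 7 to 10, H.
Each alternative drops at least one matchup (C loses to H; D loses to C; E loses to C; H loses to D); the cycle C → D → H → C rules out a Condorcet winner.

none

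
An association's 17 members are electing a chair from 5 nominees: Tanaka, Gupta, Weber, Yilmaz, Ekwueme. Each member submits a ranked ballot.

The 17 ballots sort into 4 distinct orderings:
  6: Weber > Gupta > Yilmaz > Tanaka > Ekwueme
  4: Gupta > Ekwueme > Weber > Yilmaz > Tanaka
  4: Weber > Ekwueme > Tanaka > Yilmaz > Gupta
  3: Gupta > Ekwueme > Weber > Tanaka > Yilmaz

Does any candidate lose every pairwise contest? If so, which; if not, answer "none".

Pairwise majorities:
Tanaka vs Gupta: Gupta wins 13–4.
Tanaka vs Weber: Weber, 17–0.
Tanaka vs Yilmaz: 7 to 10, Yilmaz.
Tanaka vs Ekwueme: Tanaka is ranked higher on 6 ballots, Ekwueme on 11. Ekwueme wins 11–6.
Gupta vs Weber: Weber, 10–7.
Gupta vs Yilmaz: Gupta preferred on 6+4+3 = 13 ballots; Gupta wins 13–4.
Gupta vs Ekwueme: 6+4+3 = 13 for Gupta, 4 for Ekwueme — Gupta by 13–4.
Weber vs Yilmaz: Weber wins 17–0.
Weber vs Ekwueme: 6+4 = 10 for Weber, 7 for Ekwueme — Weber by 10–7.
Yilmaz–Ekwueme: Ekwueme 11–6.
Tanaka is beaten in every head-to-head and is the Condorcet loser.

Tanaka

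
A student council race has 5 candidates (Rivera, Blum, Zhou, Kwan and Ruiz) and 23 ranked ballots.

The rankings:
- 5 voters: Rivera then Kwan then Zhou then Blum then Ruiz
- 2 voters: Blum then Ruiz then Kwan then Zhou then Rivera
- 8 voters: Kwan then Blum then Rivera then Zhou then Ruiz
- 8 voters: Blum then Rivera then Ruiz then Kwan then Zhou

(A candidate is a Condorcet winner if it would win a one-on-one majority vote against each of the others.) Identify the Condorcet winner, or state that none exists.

none

Pairwise majorities:
Rivera vs Blum: Blum wins 18–5.
Rivera vs Zhou: Rivera is ranked higher on 5+8+8 = 21 ballots, Zhou on 2. Rivera wins 21–2.
Rivera–Kwan: Rivera 13–10.
Rivera vs Ruiz: 5+8+8 = 21 for Rivera, 2 for Ruiz — Rivera by 21–2.
Blum vs Zhou: 18 to 5, Blum.
Blum vs Kwan: 10 to 13, Kwan.
Blum vs Ruiz: Blum is ranked higher on 5+2+8+8 = 23 ballots, Ruiz on 0. Blum wins 23–0.
Zhou vs Kwan: Kwan wins 23–0.
Zhou–Ruiz: Zhou 13–10.
Kwan vs Ruiz: Kwan is ranked higher on 5+8 = 13 ballots, Ruiz on 10. Kwan wins 13–10.
No candidate is unbeaten: Rivera loses to Blum; Blum loses to Kwan; Zhou loses to Rivera; Kwan loses to Rivera; Ruiz loses to Rivera. In particular Rivera beats Kwan beats Blum beats Rivera is a majority cycle — no Condorcet winner exists.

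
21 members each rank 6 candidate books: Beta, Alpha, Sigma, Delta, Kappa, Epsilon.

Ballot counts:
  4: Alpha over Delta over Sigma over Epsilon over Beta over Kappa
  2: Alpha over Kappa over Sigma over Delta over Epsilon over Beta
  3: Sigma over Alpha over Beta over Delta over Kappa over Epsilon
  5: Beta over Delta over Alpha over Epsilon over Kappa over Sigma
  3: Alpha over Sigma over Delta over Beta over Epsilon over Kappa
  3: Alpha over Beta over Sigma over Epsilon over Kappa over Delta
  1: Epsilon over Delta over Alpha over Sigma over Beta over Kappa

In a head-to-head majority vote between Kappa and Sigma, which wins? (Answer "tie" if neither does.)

Sigma

Ballots ranking Kappa above Sigma: 2 + 5 = 7.
Ballots ranking Sigma above Kappa: 21 − 7 = 14.
Sigma wins the head-to-head 14–7.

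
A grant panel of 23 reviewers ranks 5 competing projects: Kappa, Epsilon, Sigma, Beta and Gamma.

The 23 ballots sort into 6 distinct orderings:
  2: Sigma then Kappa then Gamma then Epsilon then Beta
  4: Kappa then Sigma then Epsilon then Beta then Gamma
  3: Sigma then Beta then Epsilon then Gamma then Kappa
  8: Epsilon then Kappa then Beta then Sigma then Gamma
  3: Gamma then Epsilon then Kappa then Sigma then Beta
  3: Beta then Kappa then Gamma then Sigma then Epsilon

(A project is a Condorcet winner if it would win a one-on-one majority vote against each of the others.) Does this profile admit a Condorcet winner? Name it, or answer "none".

Check each pair by majority over 23 ballots:
Kappa vs Epsilon: Kappa preferred on 2+4+3 = 9 ballots; Epsilon wins 14–9.
Kappa vs Sigma: 4+8+3+3 = 18 for Kappa, 5 for Sigma — Kappa by 18–5.
Kappa vs Beta: Kappa is ranked higher on 2+4+8+3 = 17 ballots, Beta on 6. Kappa wins 17–6.
Kappa vs Gamma: 2+4+8+3 = 17 for Kappa, 6 for Gamma — Kappa by 17–6.
Epsilon vs Sigma: 11 to 12, Sigma.
Epsilon vs Beta: 2+4+8+3 = 17 for Epsilon, 6 for Beta — Epsilon by 17–6.
Epsilon vs Gamma: Epsilon preferred on 4+3+8 = 15 ballots; Epsilon wins 15–8.
Sigma vs Beta: Sigma preferred on 2+4+3+3 = 12 ballots; Sigma wins 12–11.
Sigma vs Gamma: Sigma preferred on 2+4+3+8 = 17 ballots; Sigma wins 17–6.
Beta vs Gamma: Beta preferred on 4+3+8+3 = 18 ballots; Beta wins 18–5.
Each project drops at least one matchup (Kappa loses to Epsilon; Epsilon loses to Sigma; Sigma loses to Kappa; Beta loses to Kappa; Gamma loses to Kappa); the cycle Kappa → Sigma → Epsilon → Kappa rules out a Condorcet winner.

none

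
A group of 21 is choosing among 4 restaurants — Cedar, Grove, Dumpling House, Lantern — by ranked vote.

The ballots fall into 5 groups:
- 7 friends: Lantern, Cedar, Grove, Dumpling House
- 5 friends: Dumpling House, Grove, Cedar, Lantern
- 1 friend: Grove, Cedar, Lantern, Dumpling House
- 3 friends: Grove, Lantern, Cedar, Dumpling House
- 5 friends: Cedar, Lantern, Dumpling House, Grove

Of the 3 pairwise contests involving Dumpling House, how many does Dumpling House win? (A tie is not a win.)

Dumpling House against each rival (21 friends):
Dumpling House vs Cedar: 5 for Dumpling House, 16 for Cedar — Cedar by 16–5.
Dumpling House vs Grove: Dumpling House is ranked higher on 5+5 = 10 ballots, Grove on 11. Grove wins 11–10.
Dumpling House–Lantern: Lantern 16–5.
Dumpling House beats no one; loses to Cedar, Grove, Lantern — 0 pairwise wins.

0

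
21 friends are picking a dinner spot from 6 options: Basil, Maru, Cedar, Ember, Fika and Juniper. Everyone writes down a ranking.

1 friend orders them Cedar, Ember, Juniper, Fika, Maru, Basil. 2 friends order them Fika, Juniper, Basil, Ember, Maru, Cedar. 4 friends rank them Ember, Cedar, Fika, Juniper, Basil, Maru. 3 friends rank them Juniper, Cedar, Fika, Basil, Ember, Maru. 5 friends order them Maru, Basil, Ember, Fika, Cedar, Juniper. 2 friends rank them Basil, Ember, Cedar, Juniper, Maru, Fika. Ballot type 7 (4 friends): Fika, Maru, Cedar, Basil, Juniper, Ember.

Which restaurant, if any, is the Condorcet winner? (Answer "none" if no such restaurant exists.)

Check each pair by majority over 21 ballots:
Basil vs Maru: Basil, 11–10.
Basil vs Cedar: Basil is ranked higher on 2+5+2 = 9 ballots, Cedar on 12. Cedar wins 12–9.
Basil vs Ember: 2+3+5+2+4 = 16 for Basil, 5 for Ember — Basil by 16–5.
Basil vs Fika: 5+2 = 7 for Basil, 14 for Fika — Fika by 14–7.
Basil vs Juniper: Basil wins 11–10.
Maru–Cedar: Maru 11–10.
Maru–Ember: Ember 12–9.
Maru vs Fika: Fika, 14–7.
Maru vs Juniper: Juniper, 12–9.
Cedar vs Ember: Cedar preferred on 1+3+4 = 8 ballots; Ember wins 13–8.
Cedar vs Fika: Cedar is ranked higher on 1+4+3+2 = 10 ballots, Fika on 11. Fika wins 11–10.
Cedar vs Juniper: Cedar wins 16–5.
Ember vs Fika: Ember wins 12–9.
Ember vs Juniper: Ember wins 12–9.
Fika vs Juniper: Fika wins 15–6.
Every restaurant loses at least once (Basil loses to Cedar; Maru loses to Basil; Cedar loses to Maru; Ember loses to Basil; Fika loses to Ember; Juniper loses to Basil). The majority relation contains the cycle Basil beats Maru beats Cedar beats Basil, so there is no Condorcet winner.

none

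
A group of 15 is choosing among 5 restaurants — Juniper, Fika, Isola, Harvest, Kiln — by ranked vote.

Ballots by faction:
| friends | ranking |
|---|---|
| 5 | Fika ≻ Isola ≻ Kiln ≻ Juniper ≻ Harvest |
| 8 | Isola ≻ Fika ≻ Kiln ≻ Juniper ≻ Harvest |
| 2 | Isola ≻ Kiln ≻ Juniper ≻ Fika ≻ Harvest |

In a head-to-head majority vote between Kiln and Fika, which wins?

Ballots ranking Kiln above Fika: 2.
Ballots ranking Fika above Kiln: 15 − 2 = 13.
Fika wins the head-to-head 13–2.

Fika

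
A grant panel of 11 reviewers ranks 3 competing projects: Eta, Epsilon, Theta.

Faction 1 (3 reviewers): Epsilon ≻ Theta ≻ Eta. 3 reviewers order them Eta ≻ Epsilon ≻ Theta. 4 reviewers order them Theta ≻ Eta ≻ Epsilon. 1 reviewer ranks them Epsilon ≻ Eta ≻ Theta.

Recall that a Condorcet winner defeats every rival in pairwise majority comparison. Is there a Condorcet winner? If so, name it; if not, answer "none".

none

Check each pair by majority over 11 ballots:
Eta vs Epsilon: Eta, 7–4.
Eta–Theta: Theta 7–4.
Epsilon–Theta: Epsilon 7–4.
No project is unbeaten: Eta loses to Theta; Epsilon loses to Eta; Theta loses to Epsilon. In particular Eta → Epsilon → Theta → Eta is a majority cycle — no Condorcet winner exists.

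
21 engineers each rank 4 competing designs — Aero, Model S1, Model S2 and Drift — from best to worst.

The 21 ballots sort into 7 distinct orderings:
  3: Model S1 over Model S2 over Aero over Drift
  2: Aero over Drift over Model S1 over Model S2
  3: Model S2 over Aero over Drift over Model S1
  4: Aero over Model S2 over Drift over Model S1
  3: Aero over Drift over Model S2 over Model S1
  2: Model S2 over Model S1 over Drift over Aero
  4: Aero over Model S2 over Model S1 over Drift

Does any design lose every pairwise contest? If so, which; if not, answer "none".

Pairwise majorities:
Aero vs Model S1: Aero, 16–5.
Aero–Model S2: Aero 13–8.
Aero vs Drift: Aero is ranked higher on 3+2+3+4+3+4 = 19 ballots, Drift on 2. Aero wins 19–2.
Model S1–Model S2: Model S2 16–5.
Model S1 vs Drift: Drift wins 12–9.
Model S2 vs Drift: 3+3+4+2+4 = 16 for Model S2, 5 for Drift — Model S2 by 16–5.
Model S1 is beaten in every head-to-head and is the Condorcet loser.

Model S1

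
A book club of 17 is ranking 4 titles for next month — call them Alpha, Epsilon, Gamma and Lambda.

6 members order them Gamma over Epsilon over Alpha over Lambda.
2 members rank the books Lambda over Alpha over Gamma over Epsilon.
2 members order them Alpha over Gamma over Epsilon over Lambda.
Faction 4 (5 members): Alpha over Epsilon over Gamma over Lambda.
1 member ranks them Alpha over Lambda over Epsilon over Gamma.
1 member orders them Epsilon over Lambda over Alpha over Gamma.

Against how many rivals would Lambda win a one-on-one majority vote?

0

Lambda against each rival (17 members):
Lambda vs Alpha: Alpha wins 14–3.
Lambda vs Epsilon: Lambda is ranked higher on 2+1 = 3 ballots, Epsilon on 14. Epsilon wins 14–3.
Lambda vs Gamma: Gamma wins 13–4.
Lambda beats no one; loses to Alpha, Epsilon, Gamma — 0 pairwise wins.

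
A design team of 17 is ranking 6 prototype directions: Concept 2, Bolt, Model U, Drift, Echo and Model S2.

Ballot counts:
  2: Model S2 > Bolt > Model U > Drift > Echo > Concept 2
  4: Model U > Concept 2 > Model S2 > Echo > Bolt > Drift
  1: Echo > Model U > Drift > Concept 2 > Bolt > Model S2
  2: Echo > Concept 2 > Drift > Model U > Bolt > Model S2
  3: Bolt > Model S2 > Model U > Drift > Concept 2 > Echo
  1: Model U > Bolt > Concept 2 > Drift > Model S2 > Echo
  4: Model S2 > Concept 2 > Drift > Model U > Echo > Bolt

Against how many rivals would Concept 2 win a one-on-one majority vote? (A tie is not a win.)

Concept 2 against each rival (17 engineers):
Concept 2 vs Bolt: Concept 2 is ranked higher on 4+1+2+4 = 11 ballots, Bolt on 6. Concept 2 wins 11–6.
Concept 2 vs Model U: Concept 2 is ranked higher on 2+4 = 6 ballots, Model U on 11. Model U wins 11–6.
Concept 2 vs Drift: Concept 2 is ranked higher on 4+2+1+4 = 11 ballots, Drift on 6. Concept 2 wins 11–6.
Concept 2 vs Echo: Concept 2 wins 12–5.
Concept 2 vs Model S2: Model S2 wins 9–8.
Concept 2 beats Bolt, Drift, Echo; loses to Model U, Model S2 — 3 pairwise wins.

3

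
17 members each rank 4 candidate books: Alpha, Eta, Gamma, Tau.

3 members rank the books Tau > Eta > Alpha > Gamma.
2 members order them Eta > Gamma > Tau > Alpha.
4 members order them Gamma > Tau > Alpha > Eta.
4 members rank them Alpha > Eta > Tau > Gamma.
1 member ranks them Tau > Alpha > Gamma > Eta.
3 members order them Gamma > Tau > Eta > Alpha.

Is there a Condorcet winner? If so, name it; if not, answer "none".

Pairwise majorities:
Alpha vs Eta: 9 to 8, Alpha.
Alpha vs Gamma: 8 to 9, Gamma.
Alpha vs Tau: Alpha preferred on 4 ballots; Tau wins 13–4.
Eta vs Gamma: Eta is ranked higher on 3+2+4 = 9 ballots, Gamma on 8. Eta wins 9–8.
Eta vs Tau: 6 to 11, Tau.
Gamma vs Tau: 9 to 8, Gamma.
Every book loses at least once (Alpha loses to Gamma; Eta loses to Alpha; Gamma loses to Eta; Tau loses to Gamma). The majority relation contains the cycle Alpha → Eta → Gamma → Alpha, so there is no Condorcet winner.

none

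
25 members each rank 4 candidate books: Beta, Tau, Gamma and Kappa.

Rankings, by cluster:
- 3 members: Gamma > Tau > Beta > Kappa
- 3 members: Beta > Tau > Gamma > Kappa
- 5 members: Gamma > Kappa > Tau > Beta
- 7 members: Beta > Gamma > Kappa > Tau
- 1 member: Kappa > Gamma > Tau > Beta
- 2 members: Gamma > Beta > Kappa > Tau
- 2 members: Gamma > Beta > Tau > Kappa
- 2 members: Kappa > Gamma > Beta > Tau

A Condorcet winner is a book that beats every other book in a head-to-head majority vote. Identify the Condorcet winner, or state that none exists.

Head-to-head results (25 members):
Beta vs Tau: 3+7+2+2+2 = 16 for Beta, 9 for Tau — Beta by 16–9.
Beta vs Gamma: 10 to 15, Gamma.
Beta vs Kappa: 3+3+7+2+2 = 17 for Beta, 8 for Kappa — Beta by 17–8.
Tau vs Gamma: 3 for Tau, 22 for Gamma — Gamma by 22–3.
Tau vs Kappa: Tau is ranked higher on 3+3+2 = 8 ballots, Kappa on 17. Kappa wins 17–8.
Gamma vs Kappa: 22 to 3, Gamma.
Only Gamma has no losses; Gamma is the Condorcet winner.

Gamma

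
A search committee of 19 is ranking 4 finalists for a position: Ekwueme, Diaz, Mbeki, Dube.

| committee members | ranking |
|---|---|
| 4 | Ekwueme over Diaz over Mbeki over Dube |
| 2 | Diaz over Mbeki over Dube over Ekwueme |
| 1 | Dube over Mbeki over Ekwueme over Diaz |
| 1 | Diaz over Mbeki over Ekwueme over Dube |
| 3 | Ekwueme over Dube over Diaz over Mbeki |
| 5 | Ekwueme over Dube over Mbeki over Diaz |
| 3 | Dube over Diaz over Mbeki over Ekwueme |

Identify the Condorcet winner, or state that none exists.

Head-to-head results (19 committee members):
Ekwueme vs Diaz: Ekwueme, 13–6.
Ekwueme vs Mbeki: Ekwueme wins 12–7.
Ekwueme–Dube: Ekwueme 13–6.
Diaz–Mbeki: Diaz 13–6.
Diaz vs Dube: Dube, 12–7.
Mbeki–Dube: Dube 12–7.
Only Ekwueme has no losses; Ekwueme is the Condorcet winner.

Ekwueme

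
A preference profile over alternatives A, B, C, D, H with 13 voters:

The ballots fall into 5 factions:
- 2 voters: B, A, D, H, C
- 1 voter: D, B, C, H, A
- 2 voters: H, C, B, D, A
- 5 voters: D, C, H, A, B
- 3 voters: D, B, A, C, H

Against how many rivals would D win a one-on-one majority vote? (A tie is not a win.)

4

D against each rival (13 voters):
D vs A: 11 to 2, D.
D vs B: 1+5+3 = 9 for D, 4 for B — D by 9–4.
D vs C: D, 11–2.
D vs H: D wins 11–2.
D beats A, B, C, H — 4 pairwise wins.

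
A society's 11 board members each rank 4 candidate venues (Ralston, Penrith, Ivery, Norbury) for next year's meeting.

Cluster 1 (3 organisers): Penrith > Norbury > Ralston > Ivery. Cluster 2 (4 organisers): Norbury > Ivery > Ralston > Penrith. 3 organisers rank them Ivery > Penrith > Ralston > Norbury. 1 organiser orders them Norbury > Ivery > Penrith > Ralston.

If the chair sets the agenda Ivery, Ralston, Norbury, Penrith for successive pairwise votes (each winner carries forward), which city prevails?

Round 1: Ivery vs Ralston — 8–3, Ivery advances.
Round 2: Ivery vs Norbury — 3–8, Norbury advances.
Round 3: Norbury vs Penrith — 5–6, Penrith advances.
Penrith survives the agenda.

Penrith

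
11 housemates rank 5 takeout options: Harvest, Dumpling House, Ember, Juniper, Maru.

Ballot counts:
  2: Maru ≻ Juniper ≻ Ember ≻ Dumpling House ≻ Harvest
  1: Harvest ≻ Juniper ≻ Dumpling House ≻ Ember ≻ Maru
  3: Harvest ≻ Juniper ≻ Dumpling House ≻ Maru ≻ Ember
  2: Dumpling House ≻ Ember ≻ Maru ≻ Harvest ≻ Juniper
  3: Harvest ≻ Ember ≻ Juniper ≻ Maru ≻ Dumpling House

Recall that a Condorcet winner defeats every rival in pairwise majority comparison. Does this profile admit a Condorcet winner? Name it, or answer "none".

Harvest

Pairwise majorities:
Harvest vs Dumpling House: 1+3+3 = 7 for Harvest, 4 for Dumpling House — Harvest by 7–4.
Harvest vs Ember: Harvest preferred on 1+3+3 = 7 ballots; Harvest wins 7–4.
Harvest vs Juniper: Harvest preferred on 1+3+2+3 = 9 ballots; Harvest wins 9–2.
Harvest vs Maru: Harvest is ranked higher on 1+3+3 = 7 ballots, Maru on 4. Harvest wins 7–4.
Dumpling House vs Ember: 6 to 5, Dumpling House.
Dumpling House vs Juniper: Dumpling House preferred on 2 ballots; Juniper wins 9–2.
Dumpling House vs Maru: Dumpling House is ranked higher on 1+3+2 = 6 ballots, Maru on 5. Dumpling House wins 6–5.
Ember vs Juniper: 5 to 6, Juniper.
Ember vs Maru: Ember preferred on 1+2+3 = 6 ballots; Ember wins 6–5.
Juniper vs Maru: 7 to 4, Juniper.
Harvest wins every pairwise contest, so Harvest is the Condorcet winner.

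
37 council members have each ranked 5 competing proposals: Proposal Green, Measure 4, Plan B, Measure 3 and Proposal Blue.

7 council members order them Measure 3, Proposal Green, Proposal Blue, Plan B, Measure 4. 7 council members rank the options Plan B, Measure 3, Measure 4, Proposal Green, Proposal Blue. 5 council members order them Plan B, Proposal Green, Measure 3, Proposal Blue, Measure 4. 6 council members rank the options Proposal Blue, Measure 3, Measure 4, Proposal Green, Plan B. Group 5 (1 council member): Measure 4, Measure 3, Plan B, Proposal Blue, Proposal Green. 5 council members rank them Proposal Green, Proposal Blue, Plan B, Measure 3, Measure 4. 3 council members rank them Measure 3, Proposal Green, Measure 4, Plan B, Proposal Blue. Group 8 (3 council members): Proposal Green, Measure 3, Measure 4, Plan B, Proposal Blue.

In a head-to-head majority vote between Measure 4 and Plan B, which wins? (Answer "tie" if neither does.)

Plan B

Ballots ranking Measure 4 above Plan B: 6 + 1 + 3 + 3 = 13.
Ballots ranking Plan B above Measure 4: 37 − 13 = 24.
Plan B wins the head-to-head 24–13.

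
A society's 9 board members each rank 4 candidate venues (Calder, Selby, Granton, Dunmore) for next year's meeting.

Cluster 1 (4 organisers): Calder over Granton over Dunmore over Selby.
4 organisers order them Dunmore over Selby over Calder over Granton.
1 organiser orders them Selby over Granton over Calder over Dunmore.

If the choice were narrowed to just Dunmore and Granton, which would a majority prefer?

Ballots ranking Dunmore above Granton: 4.
Ballots ranking Granton above Dunmore: 9 − 4 = 5.
Granton wins the head-to-head 5–4.

Granton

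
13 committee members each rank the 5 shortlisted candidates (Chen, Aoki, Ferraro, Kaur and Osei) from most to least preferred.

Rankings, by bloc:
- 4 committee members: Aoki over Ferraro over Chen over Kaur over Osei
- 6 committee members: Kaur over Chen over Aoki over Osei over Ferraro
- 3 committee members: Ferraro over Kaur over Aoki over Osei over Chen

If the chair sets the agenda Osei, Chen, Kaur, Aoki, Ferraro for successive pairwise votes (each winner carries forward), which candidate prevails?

Ferraro

Round 1: Osei vs Chen — 3–10, Chen advances.
Round 2: Chen vs Kaur — 4–9, Kaur advances.
Round 3: Kaur vs Aoki — 9–4, Kaur advances.
Round 4: Kaur vs Ferraro — 6–7, Ferraro advances.
The agenda winner is Ferraro.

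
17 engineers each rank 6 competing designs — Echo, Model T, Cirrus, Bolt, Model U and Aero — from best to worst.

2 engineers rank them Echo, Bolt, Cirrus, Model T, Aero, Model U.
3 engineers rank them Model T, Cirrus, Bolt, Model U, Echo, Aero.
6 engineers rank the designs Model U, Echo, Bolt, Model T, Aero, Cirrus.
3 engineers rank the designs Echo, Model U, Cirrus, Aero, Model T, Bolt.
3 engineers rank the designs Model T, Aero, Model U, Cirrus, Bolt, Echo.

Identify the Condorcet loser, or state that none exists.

Head-to-head results (17 engineers):
Echo–Model T: Echo 11–6.
Echo vs Cirrus: 11 to 6, Echo.
Echo vs Bolt: Echo wins 11–6.
Echo vs Model U: Model U, 12–5.
Echo vs Aero: Echo wins 14–3.
Model T vs Cirrus: 12 to 5, Model T.
Model T vs Bolt: Model T, 9–8.
Model T vs Model U: Model U, 9–8.
Model T vs Aero: 2+3+6+3 = 14 for Model T, 3 for Aero — Model T by 14–3.
Cirrus–Bolt: Cirrus 9–8.
Cirrus–Model U: Model U 12–5.
Cirrus–Aero: Aero 9–8.
Bolt vs Model U: Bolt is ranked higher on 2+3 = 5 ballots, Model U on 12. Model U wins 12–5.
Bolt vs Aero: 2+3+6 = 11 for Bolt, 6 for Aero — Bolt by 11–6.
Model U vs Aero: 3+6+3 = 12 for Model U, 5 for Aero — Model U by 12–5.
Each design has at least one pairwise win (Echo beats Model T; Model T beats Cirrus; Cirrus beats Bolt; Bolt beats Aero; Model U beats Echo; Aero beats Cirrus) — no Condorcet loser.

none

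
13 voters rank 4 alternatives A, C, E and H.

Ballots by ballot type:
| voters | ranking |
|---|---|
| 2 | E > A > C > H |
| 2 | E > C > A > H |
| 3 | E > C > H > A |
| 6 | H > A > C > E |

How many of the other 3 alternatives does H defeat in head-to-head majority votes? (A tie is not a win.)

H against each rival (13 voters):
H vs A: H wins 9–4.
H vs C: C, 7–6.
H vs E: E wins 7–6.
H beats A; loses to C, E — 1 pairwise win.

1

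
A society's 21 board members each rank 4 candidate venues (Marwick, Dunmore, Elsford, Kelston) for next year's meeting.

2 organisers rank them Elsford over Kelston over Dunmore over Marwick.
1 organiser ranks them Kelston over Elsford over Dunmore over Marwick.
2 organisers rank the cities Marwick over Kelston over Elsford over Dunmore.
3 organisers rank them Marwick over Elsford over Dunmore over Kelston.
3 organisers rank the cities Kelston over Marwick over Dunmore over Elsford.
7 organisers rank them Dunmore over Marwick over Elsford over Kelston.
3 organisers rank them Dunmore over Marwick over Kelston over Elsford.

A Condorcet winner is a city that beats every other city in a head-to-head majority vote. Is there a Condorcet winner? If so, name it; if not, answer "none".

Pairwise majorities:
Marwick vs Dunmore: 8 to 13, Dunmore.
Marwick vs Elsford: Marwick is ranked higher on 2+3+3+7+3 = 18 ballots, Elsford on 3. Marwick wins 18–3.
Marwick vs Kelston: 2+3+7+3 = 15 for Marwick, 6 for Kelston — Marwick by 15–6.
Dunmore vs Elsford: Dunmore is ranked higher on 3+7+3 = 13 ballots, Elsford on 8. Dunmore wins 13–8.
Dunmore vs Kelston: 13 to 8, Dunmore.
Elsford vs Kelston: Elsford is ranked higher on 2+3+7 = 12 ballots, Kelston on 9. Elsford wins 12–9.
Dunmore beats each of Marwick, Elsford, Kelston — Dunmore is the Condorcet winner.

Dunmore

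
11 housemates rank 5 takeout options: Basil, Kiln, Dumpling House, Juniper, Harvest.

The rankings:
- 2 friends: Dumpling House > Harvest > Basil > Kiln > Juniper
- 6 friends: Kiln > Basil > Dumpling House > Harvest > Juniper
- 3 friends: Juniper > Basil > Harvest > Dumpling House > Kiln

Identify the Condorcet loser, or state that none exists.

Head-to-head results (11 friends):
Basil vs Kiln: Basil preferred on 2+3 = 5 ballots; Kiln wins 6–5.
Basil vs Dumpling House: Basil is ranked higher on 6+3 = 9 ballots, Dumpling House on 2. Basil wins 9–2.
Basil vs Juniper: 8 to 3, Basil.
Basil vs Harvest: Basil wins 9–2.
Kiln vs Dumpling House: Kiln preferred on 6 ballots; Kiln wins 6–5.
Kiln vs Juniper: Kiln preferred on 2+6 = 8 ballots; Kiln wins 8–3.
Kiln vs Harvest: 6 to 5, Kiln.
Dumpling House vs Juniper: Dumpling House is ranked higher on 2+6 = 8 ballots, Juniper on 3. Dumpling House wins 8–3.
Dumpling House vs Harvest: 2+6 = 8 for Dumpling House, 3 for Harvest — Dumpling House by 8–3.
Juniper vs Harvest: 3 for Juniper, 8 for Harvest — Harvest by 8–3.
Juniper is beaten in every head-to-head and is the Condorcet loser.

Juniper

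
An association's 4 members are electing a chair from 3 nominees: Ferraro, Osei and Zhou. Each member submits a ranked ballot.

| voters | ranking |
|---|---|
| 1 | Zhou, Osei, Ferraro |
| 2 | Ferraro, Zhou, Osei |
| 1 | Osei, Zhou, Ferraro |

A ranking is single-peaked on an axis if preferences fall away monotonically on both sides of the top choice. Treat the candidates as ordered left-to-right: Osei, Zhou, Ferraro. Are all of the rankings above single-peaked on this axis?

yes

Axis positions: Osei=1, Zhou=2, Ferraro=3.
Type 1 (peak Zhou at position 2): ranking walks positions 2-1-3, expanding outward from the peak — single-peaked.
Type 2 (peak Ferraro at position 3): ranking walks positions 3-2-1, expanding outward from the peak — single-peaked.
Type 3 (peak Osei at position 1): ranking walks positions 1-2-3, expanding outward from the peak — single-peaked.
Every ranking is single-peaked on this axis.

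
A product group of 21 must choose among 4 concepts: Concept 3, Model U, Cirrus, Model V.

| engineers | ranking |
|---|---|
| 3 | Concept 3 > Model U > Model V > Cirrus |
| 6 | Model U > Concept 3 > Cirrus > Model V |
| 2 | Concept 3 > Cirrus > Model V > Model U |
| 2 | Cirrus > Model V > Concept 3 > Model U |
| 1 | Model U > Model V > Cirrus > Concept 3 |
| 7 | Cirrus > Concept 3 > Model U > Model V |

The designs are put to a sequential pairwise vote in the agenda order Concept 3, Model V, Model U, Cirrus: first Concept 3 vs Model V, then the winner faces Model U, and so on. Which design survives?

Round 1: Concept 3 vs Model V — 18–3, Concept 3 advances.
Round 2: Concept 3 vs Model U — 14–7, Concept 3 advances.
Round 3: Concept 3 vs Cirrus — 11–10, Concept 3 advances.
The agenda winner is Concept 3.

Concept 3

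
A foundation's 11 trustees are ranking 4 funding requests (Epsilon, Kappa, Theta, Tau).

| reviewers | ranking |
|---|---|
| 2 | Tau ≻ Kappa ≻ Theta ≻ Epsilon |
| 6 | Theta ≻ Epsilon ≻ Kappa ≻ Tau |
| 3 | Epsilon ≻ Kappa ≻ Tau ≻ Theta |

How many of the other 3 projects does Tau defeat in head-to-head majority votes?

Tau against each rival (11 reviewers):
Tau vs Epsilon: Tau is ranked higher on 2 ballots, Epsilon on 9. Epsilon wins 9–2.
Tau–Kappa: Kappa 9–2.
Tau vs Theta: Tau is ranked higher on 2+3 = 5 ballots, Theta on 6. Theta wins 6–5.
Tau beats no one; loses to Epsilon, Kappa, Theta — 0 pairwise wins.

0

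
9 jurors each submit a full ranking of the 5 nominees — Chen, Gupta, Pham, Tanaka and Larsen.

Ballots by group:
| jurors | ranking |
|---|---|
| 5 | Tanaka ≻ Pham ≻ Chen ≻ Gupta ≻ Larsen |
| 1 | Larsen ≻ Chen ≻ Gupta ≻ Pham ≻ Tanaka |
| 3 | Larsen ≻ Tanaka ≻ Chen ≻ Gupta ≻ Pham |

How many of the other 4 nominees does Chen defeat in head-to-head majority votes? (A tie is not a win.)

2

Chen against each rival (9 jurors):
Chen vs Gupta: Chen wins 9–0.
Chen–Pham: Pham 5–4.
Chen vs Tanaka: 1 to 8, Tanaka.
Chen vs Larsen: 5 for Chen, 4 for Larsen — Chen by 5–4.
Chen beats Gupta, Larsen; loses to Pham, Tanaka — 2 pairwise wins.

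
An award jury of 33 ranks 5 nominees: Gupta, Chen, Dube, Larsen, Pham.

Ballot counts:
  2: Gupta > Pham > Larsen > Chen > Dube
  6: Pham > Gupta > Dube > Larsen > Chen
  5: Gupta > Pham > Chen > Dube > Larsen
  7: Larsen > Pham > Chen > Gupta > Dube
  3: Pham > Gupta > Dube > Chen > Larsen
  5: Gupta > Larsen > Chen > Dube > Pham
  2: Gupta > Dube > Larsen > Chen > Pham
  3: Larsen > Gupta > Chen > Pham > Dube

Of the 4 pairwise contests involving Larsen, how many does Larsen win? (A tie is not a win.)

Larsen against each rival (33 jurors):
Larsen–Gupta: Gupta 23–10.
Larsen–Chen: Larsen 25–8.
Larsen vs Dube: Larsen preferred on 2+7+5+3 = 17 ballots; Larsen wins 17–16.
Larsen vs Pham: Larsen wins 17–16.
Larsen beats Chen, Dube, Pham; loses to Gupta — 3 pairwise wins.

3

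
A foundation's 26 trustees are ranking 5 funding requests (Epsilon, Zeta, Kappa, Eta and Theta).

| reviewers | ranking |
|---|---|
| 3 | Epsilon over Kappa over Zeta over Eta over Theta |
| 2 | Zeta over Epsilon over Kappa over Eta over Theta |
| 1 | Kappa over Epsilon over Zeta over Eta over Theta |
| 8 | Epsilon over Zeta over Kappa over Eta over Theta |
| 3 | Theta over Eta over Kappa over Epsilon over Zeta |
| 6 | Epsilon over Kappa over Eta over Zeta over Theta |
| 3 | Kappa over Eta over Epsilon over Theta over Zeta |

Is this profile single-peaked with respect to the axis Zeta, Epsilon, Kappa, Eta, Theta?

yes

Axis positions: Zeta=1, Epsilon=2, Kappa=3, Eta=4, Theta=5.
Ballot type 1 (peak Epsilon at position 2): ranking walks positions 2-3-1-4-5, expanding outward from the peak — single-peaked.
Ballot type 2 (peak Zeta at position 1): ranking walks positions 1-2-3-4-5, expanding outward from the peak — single-peaked.
Ballot type 3 (peak Kappa at position 3): ranking walks positions 3-2-1-4-5, expanding outward from the peak — single-peaked.
Ballot type 4 (peak Epsilon at position 2): ranking walks positions 2-1-3-4-5, expanding outward from the peak — single-peaked.
Ballot type 5 (peak Theta at position 5): ranking walks positions 5-4-3-2-1, expanding outward from the peak — single-peaked.
Ballot type 6 (peak Epsilon at position 2): ranking walks positions 2-3-4-1-5, expanding outward from the peak — single-peaked.
Ballot type 7 (peak Kappa at position 3): ranking walks positions 3-4-2-5-1, expanding outward from the peak — single-peaked.
Every ranking is single-peaked on this axis.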